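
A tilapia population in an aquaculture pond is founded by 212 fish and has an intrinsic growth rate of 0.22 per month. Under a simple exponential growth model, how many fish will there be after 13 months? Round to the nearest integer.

3702 fish

N(t) = N₀·e^(rt) = 212 × e^(0.22×13) = 212 × e^2.86.
e^2.86 ≈ 17.462, so N ≈ 212 × 17.462 = 3701.84.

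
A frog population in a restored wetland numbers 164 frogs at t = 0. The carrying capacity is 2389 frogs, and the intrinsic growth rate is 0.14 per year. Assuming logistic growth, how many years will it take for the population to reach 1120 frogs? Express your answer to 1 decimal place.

17.7 years

A = (K − N₀)/N₀ = (2389 − 164)/164 = 13.567.
Solve 2389/(1 + 13.567·e^(−0.14t)) = 1120: 1 + 13.567·e^(−0.14t) = 2.133, so e^(−0.14t) = 0.0835136.
−0.14·t = ln(0.0835136) = -2.4827, so t = 2.4827/0.14 = 17.734.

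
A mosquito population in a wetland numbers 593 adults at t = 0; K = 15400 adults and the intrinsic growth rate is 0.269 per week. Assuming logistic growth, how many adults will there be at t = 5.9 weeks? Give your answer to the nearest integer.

2522 adults

A = (K − N₀)/N₀ = (15400 − 593)/593 = 24.97.
N(t) = K/(1 + A·e^(−rt)) = 15400/(1 + 24.97×e^(−0.269×5.9)).
e^(−1.587) = 0.20452; denominator = 1 + 24.97×0.20452 = 6.1067.
N = 15400/6.1067 = 2521.8.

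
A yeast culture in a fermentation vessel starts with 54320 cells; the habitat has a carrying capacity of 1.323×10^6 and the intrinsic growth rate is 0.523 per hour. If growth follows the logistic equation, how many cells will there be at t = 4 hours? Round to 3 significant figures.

A = (K − N₀)/N₀ = (1.323×10^6 − 54320)/54320 = 23.356.
N(t) = K/(1 + A·e^(−rt)) = 1.323×10^6/(1 + 23.356×e^(−0.523×4)).
e^(−2.092) = 0.12344; denominator = 1 + 23.356×0.12344 = 3.883.
N = 1.323×10^6/3.883 = 340714.

341000 cells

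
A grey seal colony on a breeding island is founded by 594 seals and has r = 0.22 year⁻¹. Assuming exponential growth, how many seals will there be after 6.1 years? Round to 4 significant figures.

2273 seals

N(t) = N₀·e^(rt) = 594 × e^(0.22×6.1) = 594 × e^1.342.
e^1.342 ≈ 3.8267, so N ≈ 594 × 3.8267 = 2273.05.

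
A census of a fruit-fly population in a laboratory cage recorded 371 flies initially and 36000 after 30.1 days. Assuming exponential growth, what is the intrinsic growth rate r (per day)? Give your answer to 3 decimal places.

0.152 per day

From N(t) = N₀·e^(rt): e^(r·30.1) = 36000/371 = 97.035.
r·30.1 = ln(97.035) = 4.5751, so r = 4.5751/30.1 = 0.152.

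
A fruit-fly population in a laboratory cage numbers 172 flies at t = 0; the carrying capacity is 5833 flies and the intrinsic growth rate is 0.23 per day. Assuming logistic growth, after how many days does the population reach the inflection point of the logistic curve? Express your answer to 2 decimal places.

Logistic growth is fastest at N = K/2 = 2916.5.
A = (K − N₀)/N₀ = 32.913. Set K/(1 + A·e^(−rt)) = K/2 → A·e^(−rt) = 1.
e^(−0.23t) = 1/32.913 = 0.0303833, so t = ln(32.913)/0.23 = 3.4939/0.23 = 15.191.

15.19 days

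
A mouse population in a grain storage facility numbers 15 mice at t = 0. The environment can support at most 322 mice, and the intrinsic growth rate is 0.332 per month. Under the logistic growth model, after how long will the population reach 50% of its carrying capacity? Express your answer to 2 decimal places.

A = (K − N₀)/N₀ = (322 − 15)/15 = 20.467.
Solve 322/(1 + 20.467·e^(−0.332t)) = 161: 1 + 20.467·e^(−0.332t) = 2, so e^(−0.332t) = 0.0488599.
−0.332·t = ln(0.0488599) = -3.0188, so t = 3.0188/0.332 = 9.0928.

9.09 months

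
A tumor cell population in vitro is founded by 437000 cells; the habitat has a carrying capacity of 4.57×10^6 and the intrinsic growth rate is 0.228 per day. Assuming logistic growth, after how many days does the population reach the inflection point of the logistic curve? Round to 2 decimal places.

9.85 days

Logistic growth is fastest at N = K/2 = 2.285×10^6.
A = (K − N₀)/N₀ = 9.4577. Set K/(1 + A·e^(−rt)) = K/2 → A·e^(−rt) = 1.
e^(−0.228t) = 1/9.4577 = 0.105734, so t = ln(9.4577)/0.228 = 2.2468/0.228 = 9.8545.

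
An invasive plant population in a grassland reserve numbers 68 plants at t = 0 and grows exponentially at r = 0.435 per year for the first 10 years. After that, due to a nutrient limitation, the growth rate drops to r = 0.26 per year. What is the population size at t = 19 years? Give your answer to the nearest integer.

Phase 1: N(10) = 68·e^(0.435×10) = 68·e^4.35 = 5268.54.
Phase 2 runs for 19 − 10 = 9 years at r = 0.26.
N(19) = 5268.54·e^(0.26×9) = 5268.54·e^2.34 = 54693.9.

54694 plants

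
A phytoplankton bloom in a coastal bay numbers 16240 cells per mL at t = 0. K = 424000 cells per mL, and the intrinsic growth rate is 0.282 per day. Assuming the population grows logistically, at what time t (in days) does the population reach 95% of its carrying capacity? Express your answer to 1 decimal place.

A = (K − N₀)/N₀ = (424000 − 16240)/16240 = 25.108.
Solve 424000/(1 + 25.108·e^(−0.282t)) = 402800: 1 + 25.108·e^(−0.282t) = 1.0526, so e^(−0.282t) = 0.00209618.
−0.282·t = ln(0.00209618) = -6.1676, so t = 6.1676/0.282 = 21.871.

21.9 days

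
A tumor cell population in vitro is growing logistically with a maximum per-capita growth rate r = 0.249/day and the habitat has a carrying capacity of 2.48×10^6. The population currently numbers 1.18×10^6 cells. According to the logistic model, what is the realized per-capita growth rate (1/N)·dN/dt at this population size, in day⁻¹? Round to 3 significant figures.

(1/N)·dN/dt = r(1 − N/K) = 0.249 × (1 − 1.18×10^6/2.48×10^6).
= 0.249 × 0.52419 = 0.13052.

0.131 per day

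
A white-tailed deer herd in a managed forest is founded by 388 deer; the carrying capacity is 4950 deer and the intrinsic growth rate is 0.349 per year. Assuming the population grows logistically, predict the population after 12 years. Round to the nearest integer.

4200 deer

A = (K − N₀)/N₀ = (4950 − 388)/388 = 11.758.
N(t) = K/(1 + A·e^(−rt)) = 4950/(1 + 11.758×e^(−0.349×12)).
e^(−4.188) = 0.015177; denominator = 1 + 11.758×0.015177 = 1.1784.
N = 4950/1.1784 = 4200.46.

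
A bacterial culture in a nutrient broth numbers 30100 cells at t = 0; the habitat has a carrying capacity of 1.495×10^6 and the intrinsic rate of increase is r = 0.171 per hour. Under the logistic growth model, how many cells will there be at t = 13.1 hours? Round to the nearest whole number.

241887 cells

A = (K − N₀)/N₀ = (1.495×10^6 − 30100)/30100 = 48.668.
N(t) = K/(1 + A·e^(−rt)) = 1.495×10^6/(1 + 48.668×e^(−0.171×13.1)).
e^(−2.24) = 0.10645; denominator = 1 + 48.668×0.10645 = 6.1806.
N = 1.495×10^6/6.1806 = 241887.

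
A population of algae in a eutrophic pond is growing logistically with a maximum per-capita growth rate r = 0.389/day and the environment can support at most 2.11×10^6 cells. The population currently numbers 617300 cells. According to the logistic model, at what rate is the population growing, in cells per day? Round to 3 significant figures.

170000 cells per day

dN/dt = rN(1 − N/K) = 0.389 × 617300 × (1 − 617300/2.11×10^6).
1 − 617300/2.11×10^6 = 0.70744; dN/dt = 0.389 × 617300 × 0.70744 = 1.69878×10^5.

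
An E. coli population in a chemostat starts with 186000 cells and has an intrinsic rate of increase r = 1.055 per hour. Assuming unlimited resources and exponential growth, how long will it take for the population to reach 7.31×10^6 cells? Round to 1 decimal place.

Set N₀·e^(rt) = 7.31×10^6: e^(1.055·t) = 7.31×10^6/186000 = 39.301.
1.055·t = ln(39.301) = 3.6713, so t = 3.6713/1.055 = 3.4799.

3.5 hours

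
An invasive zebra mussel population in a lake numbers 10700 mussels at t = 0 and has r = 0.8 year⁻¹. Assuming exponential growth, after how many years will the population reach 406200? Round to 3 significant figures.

Set N₀·e^(rt) = 406200: e^(0.8·t) = 406200/10700 = 37.963.
0.8·t = ln(37.963) = 3.6366, so t = 3.6366/0.8 = 4.5458.

4.55 years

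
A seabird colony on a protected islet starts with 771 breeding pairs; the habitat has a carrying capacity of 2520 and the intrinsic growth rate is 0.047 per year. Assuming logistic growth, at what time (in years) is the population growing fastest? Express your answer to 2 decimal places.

Logistic growth is fastest at N = K/2 = 1260.
A = (K − N₀)/N₀ = 2.2685. Set K/(1 + A·e^(−rt)) = K/2 → A·e^(−rt) = 1.
e^(−0.047t) = 1/2.2685 = 0.440823, so t = ln(2.2685)/0.047 = 0.81911/0.047 = 17.428.

17.43 years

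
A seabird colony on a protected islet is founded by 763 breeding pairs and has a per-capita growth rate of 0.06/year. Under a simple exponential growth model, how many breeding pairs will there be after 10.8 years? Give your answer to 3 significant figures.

1460 breeding pairs

N(t) = N₀·e^(rt) = 763 × e^(0.06×10.8) = 763 × e^0.648.
e^0.648 ≈ 1.9117, so N ≈ 763 × 1.9117 = 1458.64.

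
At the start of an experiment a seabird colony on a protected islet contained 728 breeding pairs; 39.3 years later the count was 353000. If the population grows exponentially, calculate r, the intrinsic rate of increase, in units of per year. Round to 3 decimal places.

From N(t) = N₀·e^(rt): e^(r·39.3) = 353000/728 = 484.89.
r·39.3 = ln(484.89) = 6.1839, so r = 6.1839/39.3 = 0.15735.

0.157 per year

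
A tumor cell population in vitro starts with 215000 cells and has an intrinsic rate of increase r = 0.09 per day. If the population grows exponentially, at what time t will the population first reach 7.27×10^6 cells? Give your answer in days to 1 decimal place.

Set N₀·e^(rt) = 7.27×10^6: e^(0.09·t) = 7.27×10^6/215000 = 33.814.
0.09·t = ln(33.814) = 3.5209, so t = 3.5209/0.09 = 39.121.

39.1 days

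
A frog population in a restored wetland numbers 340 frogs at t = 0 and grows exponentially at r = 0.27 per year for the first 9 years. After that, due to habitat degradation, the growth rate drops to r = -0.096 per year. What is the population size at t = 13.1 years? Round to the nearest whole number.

Phase 1: N(9) = 340·e^(0.27×9) = 340·e^2.43 = 3862.02.
Phase 2 runs for 13.1 − 9 = 4.1 years at r = -0.096.
N(13.1) = 3862.02·e^(-0.096×4.1) = 3862.02·e^-0.3936 = 2605.41.

2605 frogs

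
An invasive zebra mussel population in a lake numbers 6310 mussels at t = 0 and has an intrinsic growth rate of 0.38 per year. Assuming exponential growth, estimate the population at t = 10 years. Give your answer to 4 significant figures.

N(t) = N₀·e^(rt) = 6310 × e^(0.38×10) = 6310 × e^3.8.
e^3.8 ≈ 44.701, so N ≈ 6310 × 44.701 = 282064.

282100 mussels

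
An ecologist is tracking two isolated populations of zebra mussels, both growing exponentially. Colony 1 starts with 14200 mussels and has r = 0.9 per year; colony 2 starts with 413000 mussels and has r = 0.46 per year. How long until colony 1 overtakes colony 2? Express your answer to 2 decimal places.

7.66 years

Set 14200·e^(0.9t) = 413000·e^(0.46t).
e^((0.9 − 0.46)t) = 413000/14200 → e^(0.44·t) = 29.085.
0.44·t = ln(29.085) = 3.3702, so t = 3.3702/0.44 = 7.6596.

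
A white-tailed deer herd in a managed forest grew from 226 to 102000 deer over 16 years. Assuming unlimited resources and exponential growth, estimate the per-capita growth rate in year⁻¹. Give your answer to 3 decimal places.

From N(t) = N₀·e^(rt): e^(r·16) = 102000/226 = 451.33.
r·16 = ln(451.33) = 6.1122, so r = 6.1122/16 = 0.38201.

0.382 per year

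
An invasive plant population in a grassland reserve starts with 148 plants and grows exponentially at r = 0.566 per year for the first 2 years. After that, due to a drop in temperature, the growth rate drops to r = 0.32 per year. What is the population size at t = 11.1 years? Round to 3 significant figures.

8440 plants

Phase 1: N(2) = 148·e^(0.566×2) = 148·e^1.132 = 459.074.
Phase 2 runs for 11.1 − 2 = 9.1 years at r = 0.32.
N(11.1) = 459.074·e^(0.32×9.1) = 459.074·e^2.912 = 8444.01.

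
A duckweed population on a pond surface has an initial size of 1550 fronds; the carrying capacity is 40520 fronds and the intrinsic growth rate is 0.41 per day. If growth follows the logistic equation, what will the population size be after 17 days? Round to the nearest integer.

A = (K − N₀)/N₀ = (40520 − 1550)/1550 = 25.142.
N(t) = K/(1 + A·e^(−rt)) = 40520/(1 + 25.142×e^(−0.41×17)).
e^(−6.97) = 0.00093965; denominator = 1 + 25.142×0.00093965 = 1.0236.
N = 40520/1.0236 = 39584.8.

39585 fronds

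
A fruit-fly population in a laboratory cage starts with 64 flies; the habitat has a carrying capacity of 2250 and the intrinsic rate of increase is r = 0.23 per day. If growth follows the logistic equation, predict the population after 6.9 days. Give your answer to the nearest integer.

A = (K − N₀)/N₀ = (2250 − 64)/64 = 34.156.
N(t) = K/(1 + A·e^(−rt)) = 2250/(1 + 34.156×e^(−0.23×6.9)).
e^(−1.587) = 0.20454; denominator = 1 + 34.156×0.20454 = 7.9863.
N = 2250/7.9863 = 281.734.

282 flies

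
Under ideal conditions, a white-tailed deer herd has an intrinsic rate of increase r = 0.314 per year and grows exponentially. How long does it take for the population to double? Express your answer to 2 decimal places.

Doubling time t_d = ln(2)/r = 0.6931/0.314 = 2.2075.

2.21 years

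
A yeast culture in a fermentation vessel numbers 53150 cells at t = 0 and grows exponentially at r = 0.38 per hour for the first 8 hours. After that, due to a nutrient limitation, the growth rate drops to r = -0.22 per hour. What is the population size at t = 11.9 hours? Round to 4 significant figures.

Phase 1: N(8) = 53150·e^(0.38×8) = 53150·e^3.04 = 1.111114×10^6.
Phase 2 runs for 11.9 − 8 = 3.9 hours at r = -0.22.
N(11.9) = 1.111114×10^6·e^(-0.22×3.9) = 1.111114×10^6·e^-0.858 = 471122.

471100 cells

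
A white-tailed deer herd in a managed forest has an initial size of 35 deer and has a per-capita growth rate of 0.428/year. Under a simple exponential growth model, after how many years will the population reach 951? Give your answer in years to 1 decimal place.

Set N₀·e^(rt) = 951: e^(0.428·t) = 951/35 = 27.171.
0.428·t = ln(27.171) = 3.3022, so t = 3.3022/0.428 = 7.7153.

7.7 years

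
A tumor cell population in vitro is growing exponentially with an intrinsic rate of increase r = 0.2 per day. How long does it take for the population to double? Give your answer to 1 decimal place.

Doubling time t_d = ln(2)/r = 0.6931/0.2 = 3.4657.

3.5 days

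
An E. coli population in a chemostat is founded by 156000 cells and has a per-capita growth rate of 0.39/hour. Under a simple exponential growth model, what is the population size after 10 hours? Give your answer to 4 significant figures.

N(t) = N₀·e^(rt) = 156000 × e^(0.39×10) = 156000 × e^3.9.
e^3.9 ≈ 49.402, so N ≈ 156000 × 49.402 = 7.706782×10^6.

7707000 cells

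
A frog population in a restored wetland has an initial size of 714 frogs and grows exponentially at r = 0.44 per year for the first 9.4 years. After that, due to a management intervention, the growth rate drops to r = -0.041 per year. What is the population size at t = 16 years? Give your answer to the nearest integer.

Phase 1: N(9.4) = 714·e^(0.44×9.4) = 714·e^4.136 = 44662.2.
Phase 2 runs for 16 − 9.4 = 6.6 years at r = -0.041.
N(16) = 44662.2·e^(-0.041×6.6) = 44662.2·e^-0.2706 = 34073.8.

34074 frogs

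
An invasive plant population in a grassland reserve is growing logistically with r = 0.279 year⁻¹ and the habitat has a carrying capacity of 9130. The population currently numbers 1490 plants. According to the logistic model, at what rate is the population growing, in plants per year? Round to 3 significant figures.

dN/dt = rN(1 − N/K) = 0.279 × 1490 × (1 − 1490/9130).
1 − 1490/9130 = 0.8368; dN/dt = 0.279 × 1490 × 0.8368 = 347.87.

348 plants per year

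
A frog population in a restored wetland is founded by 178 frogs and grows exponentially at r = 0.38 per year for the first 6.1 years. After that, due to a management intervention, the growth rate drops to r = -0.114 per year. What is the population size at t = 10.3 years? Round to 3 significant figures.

1120 frogs

Phase 1: N(6.1) = 178·e^(0.38×6.1) = 178·e^2.318 = 1807.65.
Phase 2 runs for 10.3 − 6.1 = 4.2 years at r = -0.114.
N(10.3) = 1807.65·e^(-0.114×4.2) = 1807.65·e^-0.4788 = 1119.89.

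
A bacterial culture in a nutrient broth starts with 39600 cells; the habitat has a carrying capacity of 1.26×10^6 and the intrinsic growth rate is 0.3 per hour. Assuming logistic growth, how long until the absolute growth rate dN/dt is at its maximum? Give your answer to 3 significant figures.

11.4 hours

Logistic growth is fastest at N = K/2 = 630000.
A = (K − N₀)/N₀ = 30.818. Set K/(1 + A·e^(−rt)) = K/2 → A·e^(−rt) = 1.
e^(−0.3t) = 1/30.818 = 0.0324484, so t = ln(30.818)/0.3 = 3.4281/0.3 = 11.427.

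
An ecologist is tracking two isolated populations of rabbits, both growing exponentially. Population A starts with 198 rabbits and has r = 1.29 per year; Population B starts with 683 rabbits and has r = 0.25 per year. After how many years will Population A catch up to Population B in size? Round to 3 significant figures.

Set 198·e^(1.29t) = 683·e^(0.25t).
e^((1.29 − 0.25)t) = 683/198 → e^(1.04·t) = 3.4495.
1.04·t = ln(3.4495) = 1.2382, so t = 1.2382/1.04 = 1.1906.

1.19 years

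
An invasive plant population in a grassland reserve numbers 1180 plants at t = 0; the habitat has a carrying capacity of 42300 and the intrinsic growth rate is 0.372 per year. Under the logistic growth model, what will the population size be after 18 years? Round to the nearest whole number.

40554 plants

A = (K − N₀)/N₀ = (42300 − 1180)/1180 = 34.847.
N(t) = K/(1 + A·e^(−rt)) = 42300/(1 + 34.847×e^(−0.372×18)).
e^(−6.696) = 0.0012358; denominator = 1 + 34.847×0.0012358 = 1.0431.
N = 42300/1.0431 = 40553.5.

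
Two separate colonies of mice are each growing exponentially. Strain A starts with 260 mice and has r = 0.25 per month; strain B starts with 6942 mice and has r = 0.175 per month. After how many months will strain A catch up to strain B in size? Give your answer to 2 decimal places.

Set 260·e^(0.25t) = 6942·e^(0.175t).
e^((0.25 − 0.175)t) = 6942/260 → e^(0.075·t) = 26.7.
0.075·t = ln(26.7) = 3.2847, so t = 3.2847/0.075 = 43.796.

43.80 months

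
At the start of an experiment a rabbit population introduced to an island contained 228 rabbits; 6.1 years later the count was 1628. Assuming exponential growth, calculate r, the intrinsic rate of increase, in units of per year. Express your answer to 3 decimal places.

From N(t) = N₀·e^(rt): e^(r·6.1) = 1628/228 = 7.1404.
r·6.1 = ln(7.1404) = 1.9658, so r = 1.9658/6.1 = 0.32226.

0.322 per year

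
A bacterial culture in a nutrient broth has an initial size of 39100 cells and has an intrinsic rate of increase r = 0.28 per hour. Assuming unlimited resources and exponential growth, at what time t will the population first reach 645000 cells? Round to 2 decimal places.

10.01 hours

Set N₀·e^(rt) = 645000: e^(0.28·t) = 645000/39100 = 16.496.
0.28·t = ln(16.496) = 2.8031, so t = 2.8031/0.28 = 10.011.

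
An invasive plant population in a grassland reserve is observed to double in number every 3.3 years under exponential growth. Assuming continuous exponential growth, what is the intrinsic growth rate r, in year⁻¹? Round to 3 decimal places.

r = ln(2)/t_d = 0.6931/3.3 = 0.21004.

0.210 per year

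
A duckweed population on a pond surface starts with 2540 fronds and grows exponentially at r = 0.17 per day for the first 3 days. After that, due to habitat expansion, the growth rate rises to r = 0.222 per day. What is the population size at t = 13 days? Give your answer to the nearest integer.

38946 fronds

Phase 1: N(3) = 2540·e^(0.17×3) = 2540·e^0.51 = 4229.84.
Phase 2 runs for 13 − 3 = 10 days at r = 0.222.
N(13) = 4229.84·e^(0.222×10) = 4229.84·e^2.22 = 38945.5.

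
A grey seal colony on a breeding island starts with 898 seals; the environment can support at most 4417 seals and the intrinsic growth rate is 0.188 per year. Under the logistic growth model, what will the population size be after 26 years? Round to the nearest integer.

4290 seals

A = (K − N₀)/N₀ = (4417 − 898)/898 = 3.9187.
N(t) = K/(1 + A·e^(−rt)) = 4417/(1 + 3.9187×e^(−0.188×26)).
e^(−4.888) = 0.0075365; denominator = 1 + 3.9187×0.0075365 = 1.0295.
N = 4417/1.0295 = 4290.29.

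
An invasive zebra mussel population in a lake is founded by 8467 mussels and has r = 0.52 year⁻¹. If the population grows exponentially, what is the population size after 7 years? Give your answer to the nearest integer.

N(t) = N₀·e^(rt) = 8467 × e^(0.52×7) = 8467 × e^3.64.
e^3.64 ≈ 38.092, so N ≈ 8467 × 38.092 = 322524.

322524 mussels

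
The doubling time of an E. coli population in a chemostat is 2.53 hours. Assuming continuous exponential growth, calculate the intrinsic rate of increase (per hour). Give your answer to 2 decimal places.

r = ln(2)/t_d = 0.6931/2.53 = 0.27397.

0.27 per hour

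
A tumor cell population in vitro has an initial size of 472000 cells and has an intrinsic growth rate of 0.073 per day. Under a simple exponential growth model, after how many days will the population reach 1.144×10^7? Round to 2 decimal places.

43.67 days

Set N₀·e^(rt) = 1.144×10^7: e^(0.073·t) = 1.144×10^7/472000 = 24.237.
0.073·t = ln(24.237) = 3.1879, so t = 3.1879/0.073 = 43.67.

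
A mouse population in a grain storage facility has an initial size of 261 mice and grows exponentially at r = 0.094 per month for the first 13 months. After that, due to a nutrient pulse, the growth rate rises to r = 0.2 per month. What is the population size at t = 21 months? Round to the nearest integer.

4388 mice

Phase 1: N(13) = 261·e^(0.094×13) = 261·e^1.222 = 885.826.
Phase 2 runs for 21 − 13 = 8 months at r = 0.2.
N(21) = 885.826·e^(0.2×8) = 885.826·e^1.6 = 4387.52.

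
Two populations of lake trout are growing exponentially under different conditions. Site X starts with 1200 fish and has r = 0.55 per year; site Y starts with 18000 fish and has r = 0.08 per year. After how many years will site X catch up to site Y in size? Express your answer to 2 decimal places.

5.76 years

Set 1200·e^(0.55t) = 18000·e^(0.08t).
e^((0.55 − 0.08)t) = 18000/1200 → e^(0.47·t) = 15.
0.47·t = ln(15) = 2.7081, so t = 2.7081/0.47 = 5.7618.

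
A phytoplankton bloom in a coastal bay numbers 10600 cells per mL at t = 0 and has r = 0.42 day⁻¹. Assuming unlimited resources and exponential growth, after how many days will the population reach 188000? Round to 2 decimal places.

6.85 days

Set N₀·e^(rt) = 188000: e^(0.42·t) = 188000/10600 = 17.736.
0.42·t = ln(17.736) = 2.8756, so t = 2.8756/0.42 = 6.8466.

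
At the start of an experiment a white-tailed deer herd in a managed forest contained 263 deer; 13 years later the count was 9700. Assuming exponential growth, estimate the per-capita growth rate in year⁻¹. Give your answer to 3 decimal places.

0.278 per year

From N(t) = N₀·e^(rt): e^(r·13) = 9700/263 = 36.882.
r·13 = ln(36.882) = 3.6077, so r = 3.6077/13 = 0.27752.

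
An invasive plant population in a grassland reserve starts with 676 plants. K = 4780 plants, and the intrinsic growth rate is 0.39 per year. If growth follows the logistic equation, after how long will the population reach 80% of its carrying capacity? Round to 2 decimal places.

8.18 years

A = (K − N₀)/N₀ = (4780 − 676)/676 = 6.071.
Solve 4780/(1 + 6.071·e^(−0.39t)) = 3824: 1 + 6.071·e^(−0.39t) = 1.25, so e^(−0.39t) = 0.0411793.
−0.39·t = ln(0.0411793) = -3.1898, so t = 3.1898/0.39 = 8.179.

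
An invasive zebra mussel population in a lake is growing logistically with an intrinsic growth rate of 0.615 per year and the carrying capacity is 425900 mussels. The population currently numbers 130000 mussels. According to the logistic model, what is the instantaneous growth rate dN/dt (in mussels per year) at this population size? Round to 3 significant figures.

dN/dt = rN(1 − N/K) = 0.615 × 130000 × (1 − 130000/425900).
1 − 130000/425900 = 0.69476; dN/dt = 0.615 × 130000 × 0.69476 = 55546.

55500 mussels per year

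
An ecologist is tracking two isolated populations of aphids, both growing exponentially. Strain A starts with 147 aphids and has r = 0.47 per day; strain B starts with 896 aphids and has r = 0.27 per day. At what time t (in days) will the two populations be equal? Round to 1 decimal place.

Set 147·e^(0.47t) = 896·e^(0.27t).
e^((0.47 − 0.27)t) = 896/147 → e^(0.2·t) = 6.0952.
0.2·t = ln(6.0952) = 1.8075, so t = 1.8075/0.2 = 9.0375.

9.0 days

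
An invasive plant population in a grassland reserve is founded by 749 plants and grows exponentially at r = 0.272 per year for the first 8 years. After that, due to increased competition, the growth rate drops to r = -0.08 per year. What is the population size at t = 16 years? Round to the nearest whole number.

Phase 1: N(8) = 749·e^(0.272×8) = 749·e^2.176 = 6599.43.
Phase 2 runs for 16 − 8 = 8 years at r = -0.08.
N(16) = 6599.43·e^(-0.08×8) = 6599.43·e^-0.64 = 3479.83.

3480 plants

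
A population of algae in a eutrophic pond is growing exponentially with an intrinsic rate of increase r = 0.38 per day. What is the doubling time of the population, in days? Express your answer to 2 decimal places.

1.82 days

Doubling time t_d = ln(2)/r = 0.6931/0.38 = 1.8241.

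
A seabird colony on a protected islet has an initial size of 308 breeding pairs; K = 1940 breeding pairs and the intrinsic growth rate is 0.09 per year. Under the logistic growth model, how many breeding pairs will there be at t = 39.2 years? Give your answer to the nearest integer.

A = (K − N₀)/N₀ = (1940 − 308)/308 = 5.2987.
N(t) = K/(1 + A·e^(−rt)) = 1940/(1 + 5.2987×e^(−0.09×39.2)).
e^(−3.528) = 0.029364; denominator = 1 + 5.2987×0.029364 = 1.1556.
N = 1940/1.1556 = 1678.8.

1679 breeding pairs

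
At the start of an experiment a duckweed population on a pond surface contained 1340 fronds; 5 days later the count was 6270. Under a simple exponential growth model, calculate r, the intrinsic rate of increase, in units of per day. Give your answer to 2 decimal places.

From N(t) = N₀·e^(rt): e^(r·5) = 6270/1340 = 4.6791.
r·5 = ln(4.6791) = 1.5431, so r = 1.5431/5 = 0.30862.

0.31 per day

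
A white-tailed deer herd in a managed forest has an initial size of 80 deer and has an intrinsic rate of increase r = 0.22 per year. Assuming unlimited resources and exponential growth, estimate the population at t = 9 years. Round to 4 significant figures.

579.4 deer

N(t) = N₀·e^(rt) = 80 × e^(0.22×9) = 80 × e^1.98.
e^1.98 ≈ 7.2427, so N ≈ 80 × 7.2427 = 579.419.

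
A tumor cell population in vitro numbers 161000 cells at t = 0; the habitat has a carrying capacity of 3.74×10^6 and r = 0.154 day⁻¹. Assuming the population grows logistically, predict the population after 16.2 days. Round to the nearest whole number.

1319574 cells

A = (K − N₀)/N₀ = (3.74×10^6 − 161000)/161000 = 22.23.
N(t) = K/(1 + A·e^(−rt)) = 3.74×10^6/(1 + 22.23×e^(−0.154×16.2)).
e^(−2.495) = 0.082513; denominator = 1 + 22.23×0.082513 = 2.8342.
N = 3.74×10^6/2.8342 = 1.319574×10^6.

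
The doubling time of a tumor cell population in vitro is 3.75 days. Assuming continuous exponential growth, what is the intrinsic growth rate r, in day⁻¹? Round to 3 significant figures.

0.185 per day

r = ln(2)/t_d = 0.6931/3.75 = 0.18484.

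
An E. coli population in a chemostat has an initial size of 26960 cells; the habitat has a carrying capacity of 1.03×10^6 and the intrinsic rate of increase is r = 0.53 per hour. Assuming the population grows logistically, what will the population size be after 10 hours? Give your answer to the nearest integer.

868677 cells

A = (K − N₀)/N₀ = (1.03×10^6 − 26960)/26960 = 37.205.
N(t) = K/(1 + A·e^(−rt)) = 1.03×10^6/(1 + 37.205×e^(−0.53×10)).
e^(−5.3) = 0.0049916; denominator = 1 + 37.205×0.0049916 = 1.1857.
N = 1.03×10^6/1.1857 = 868677.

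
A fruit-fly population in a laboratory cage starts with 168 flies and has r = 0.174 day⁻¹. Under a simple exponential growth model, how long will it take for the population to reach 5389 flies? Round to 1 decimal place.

Set N₀·e^(rt) = 5389: e^(0.174·t) = 5389/168 = 32.077.
0.174·t = ln(32.077) = 3.4682, so t = 3.4682/0.174 = 19.932.

19.9 days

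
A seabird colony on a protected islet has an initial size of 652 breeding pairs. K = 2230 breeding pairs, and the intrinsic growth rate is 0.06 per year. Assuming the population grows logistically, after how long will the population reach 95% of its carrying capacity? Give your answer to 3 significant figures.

A = (K − N₀)/N₀ = (2230 − 652)/652 = 2.4202.
Solve 2230/(1 + 2.4202·e^(−0.06t)) = 2118.5: 1 + 2.4202·e^(−0.06t) = 1.0526, so e^(−0.06t) = 0.0217464.
−0.06·t = ln(0.0217464) = -3.8283, so t = 3.8283/0.06 = 63.805.

63.8 years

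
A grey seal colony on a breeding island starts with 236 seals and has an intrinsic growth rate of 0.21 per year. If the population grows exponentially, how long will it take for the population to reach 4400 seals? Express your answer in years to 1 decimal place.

13.9 years

Set N₀·e^(rt) = 4400: e^(0.21·t) = 4400/236 = 18.644.
0.21·t = ln(18.644) = 2.9255, so t = 2.9255/0.21 = 13.931.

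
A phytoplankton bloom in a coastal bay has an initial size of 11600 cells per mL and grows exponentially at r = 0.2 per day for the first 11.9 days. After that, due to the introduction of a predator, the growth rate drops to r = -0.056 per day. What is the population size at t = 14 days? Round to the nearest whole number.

Phase 1: N(11.9) = 11600·e^(0.2×11.9) = 11600·e^2.38 = 125337.
Phase 2 runs for 14 − 11.9 = 2.1 days at r = -0.056.
N(14) = 125337·e^(-0.056×2.1) = 125337·e^-0.1176 = 111431.

111431 cells per mL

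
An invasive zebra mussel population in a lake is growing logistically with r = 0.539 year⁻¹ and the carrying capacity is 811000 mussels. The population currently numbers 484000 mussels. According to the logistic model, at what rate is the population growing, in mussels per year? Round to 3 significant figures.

dN/dt = rN(1 − N/K) = 0.539 × 484000 × (1 − 484000/811000).
1 − 484000/811000 = 0.40321; dN/dt = 0.539 × 484000 × 0.40321 = 1.05187×10^5.

105000 mussels per year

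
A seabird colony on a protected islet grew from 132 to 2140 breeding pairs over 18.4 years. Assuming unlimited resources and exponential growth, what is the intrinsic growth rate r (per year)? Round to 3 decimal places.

From N(t) = N₀·e^(rt): e^(r·18.4) = 2140/132 = 16.212.
r·18.4 = ln(16.212) = 2.7858, so r = 2.7858/18.4 = 0.1514.

0.151 per year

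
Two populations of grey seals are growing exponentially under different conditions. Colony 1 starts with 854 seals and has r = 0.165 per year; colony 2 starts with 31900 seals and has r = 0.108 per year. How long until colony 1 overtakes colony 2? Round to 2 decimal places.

63.52 years

Set 854·e^(0.165t) = 31900·e^(0.108t).
e^((0.165 − 0.108)t) = 31900/854 → e^(0.057·t) = 37.354.
0.057·t = ln(37.354) = 3.6204, so t = 3.6204/0.057 = 63.516.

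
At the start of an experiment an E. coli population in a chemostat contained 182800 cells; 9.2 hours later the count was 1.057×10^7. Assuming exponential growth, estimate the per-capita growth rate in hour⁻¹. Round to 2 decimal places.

From N(t) = N₀·e^(rt): e^(r·9.2) = 1.057×10^7/182800 = 57.823.
r·9.2 = ln(57.823) = 4.0574, so r = 4.0574/9.2 = 0.44102.

0.44 per hour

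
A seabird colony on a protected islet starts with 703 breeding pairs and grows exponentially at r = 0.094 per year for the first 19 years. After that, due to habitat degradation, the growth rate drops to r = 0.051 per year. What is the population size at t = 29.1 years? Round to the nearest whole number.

Phase 1: N(19) = 703·e^(0.094×19) = 703·e^1.786 = 4193.78.
Phase 2 runs for 29.1 − 19 = 10.1 years at r = 0.051.
N(29.1) = 4193.78·e^(0.051×10.1) = 4193.78·e^0.5151 = 7019.57.

7020 breeding pairs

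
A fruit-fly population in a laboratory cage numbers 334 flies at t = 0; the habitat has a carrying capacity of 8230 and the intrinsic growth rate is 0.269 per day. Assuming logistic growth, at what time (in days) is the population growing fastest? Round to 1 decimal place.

11.8 days

Logistic growth is fastest at N = K/2 = 4115.
A = (K − N₀)/N₀ = 23.641. Set K/(1 + A·e^(−rt)) = K/2 → A·e^(−rt) = 1.
e^(−0.269t) = 1/23.641 = 0.0422999, so t = ln(23.641)/0.269 = 3.163/0.269 = 11.758.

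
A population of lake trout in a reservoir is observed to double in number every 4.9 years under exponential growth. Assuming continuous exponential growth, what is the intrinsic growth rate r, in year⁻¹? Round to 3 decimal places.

0.141 per year

r = ln(2)/t_d = 0.6931/4.9 = 0.14146.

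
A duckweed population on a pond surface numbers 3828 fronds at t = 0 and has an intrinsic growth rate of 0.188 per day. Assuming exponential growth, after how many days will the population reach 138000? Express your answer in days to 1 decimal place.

Set N₀·e^(rt) = 138000: e^(0.188·t) = 138000/3828 = 36.05.
0.188·t = ln(36.05) = 3.5849, so t = 3.5849/0.188 = 19.069.

19.1 days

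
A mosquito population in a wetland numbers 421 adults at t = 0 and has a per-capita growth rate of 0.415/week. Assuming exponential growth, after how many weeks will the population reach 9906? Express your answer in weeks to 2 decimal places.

7.61 weeks

Set N₀·e^(rt) = 9906: e^(0.415·t) = 9906/421 = 23.53.
0.415·t = ln(23.53) = 3.1583, so t = 3.1583/0.415 = 7.6103.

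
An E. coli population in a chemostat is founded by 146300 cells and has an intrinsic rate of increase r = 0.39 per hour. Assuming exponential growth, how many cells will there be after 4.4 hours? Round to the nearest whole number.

N(t) = N₀·e^(rt) = 146300 × e^(0.39×4.4) = 146300 × e^1.716.
e^1.716 ≈ 5.5622, so N ≈ 146300 × 5.5622 = 813755.

813755 cells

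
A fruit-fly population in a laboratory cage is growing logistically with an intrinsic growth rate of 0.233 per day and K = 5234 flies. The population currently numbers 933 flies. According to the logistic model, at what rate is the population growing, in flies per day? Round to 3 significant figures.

179 flies per day

dN/dt = rN(1 − N/K) = 0.233 × 933 × (1 − 933/5234).
1 − 933/5234 = 0.82174; dN/dt = 0.233 × 933 × 0.82174 = 178.64.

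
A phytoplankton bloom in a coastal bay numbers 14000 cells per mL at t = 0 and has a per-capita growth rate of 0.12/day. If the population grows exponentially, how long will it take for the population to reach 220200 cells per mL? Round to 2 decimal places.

22.96 days

Set N₀·e^(rt) = 220200: e^(0.12·t) = 220200/14000 = 15.729.
0.12·t = ln(15.729) = 2.7555, so t = 2.7555/0.12 = 22.962.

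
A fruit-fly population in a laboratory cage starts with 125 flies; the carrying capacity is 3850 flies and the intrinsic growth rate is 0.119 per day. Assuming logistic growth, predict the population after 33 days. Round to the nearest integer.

2426 flies

A = (K − N₀)/N₀ = (3850 − 125)/125 = 29.8.
N(t) = K/(1 + A·e^(−rt)) = 3850/(1 + 29.8×e^(−0.119×33)).
e^(−3.927) = 0.019703; denominator = 1 + 29.8×0.019703 = 1.5871.
N = 3850/1.5871 = 2425.75.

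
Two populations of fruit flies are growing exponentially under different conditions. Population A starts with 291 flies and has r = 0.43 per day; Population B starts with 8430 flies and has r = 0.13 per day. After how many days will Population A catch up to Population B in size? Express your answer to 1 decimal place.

Set 291·e^(0.43t) = 8430·e^(0.13t).
e^((0.43 − 0.13)t) = 8430/291 → e^(0.3·t) = 28.969.
0.3·t = ln(28.969) = 3.3662, so t = 3.3662/0.3 = 11.221.

11.2 days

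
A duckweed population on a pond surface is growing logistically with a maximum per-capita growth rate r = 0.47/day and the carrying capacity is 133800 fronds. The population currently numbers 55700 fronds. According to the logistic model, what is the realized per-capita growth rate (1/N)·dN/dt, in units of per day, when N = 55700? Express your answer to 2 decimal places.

0.27 per day

(1/N)·dN/dt = r(1 − N/K) = 0.47 × (1 − 55700/133800).
= 0.47 × 0.58371 = 0.27434.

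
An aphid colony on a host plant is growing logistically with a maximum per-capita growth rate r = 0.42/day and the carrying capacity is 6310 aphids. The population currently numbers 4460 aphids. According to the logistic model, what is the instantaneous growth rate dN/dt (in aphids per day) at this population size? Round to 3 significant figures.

549 aphids per day

dN/dt = rN(1 − N/K) = 0.42 × 4460 × (1 − 4460/6310).
1 − 4460/6310 = 0.29319; dN/dt = 0.42 × 4460 × 0.29319 = 549.19.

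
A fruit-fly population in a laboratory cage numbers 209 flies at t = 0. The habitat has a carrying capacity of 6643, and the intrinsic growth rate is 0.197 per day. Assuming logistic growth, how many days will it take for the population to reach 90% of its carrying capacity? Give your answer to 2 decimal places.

28.55 days

A = (K − N₀)/N₀ = (6643 − 209)/209 = 30.785.
Solve 6643/(1 + 30.785·e^(−0.197t)) = 5978.7: 1 + 30.785·e^(−0.197t) = 1.1111, so e^(−0.197t) = 0.0036093.
−0.197·t = ln(0.0036093) = -5.6242, so t = 5.6242/0.197 = 28.549.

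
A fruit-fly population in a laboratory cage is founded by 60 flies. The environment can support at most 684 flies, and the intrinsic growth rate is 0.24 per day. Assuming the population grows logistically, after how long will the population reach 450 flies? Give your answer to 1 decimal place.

A = (K − N₀)/N₀ = (684 − 60)/60 = 10.4.
Solve 684/(1 + 10.4·e^(−0.24t)) = 450: 1 + 10.4·e^(−0.24t) = 1.52, so e^(−0.24t) = 0.05.
−0.24·t = ln(0.05) = -2.9957, so t = 2.9957/0.24 = 12.482.

12.5 days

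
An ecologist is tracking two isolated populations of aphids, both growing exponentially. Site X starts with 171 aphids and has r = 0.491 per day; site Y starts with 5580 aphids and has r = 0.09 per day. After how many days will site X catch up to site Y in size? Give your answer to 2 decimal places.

8.69 days

Set 171·e^(0.491t) = 5580·e^(0.09t).
e^((0.491 − 0.09)t) = 5580/171 → e^(0.401·t) = 32.632.
0.401·t = ln(32.632) = 3.4853, so t = 3.4853/0.401 = 8.6915.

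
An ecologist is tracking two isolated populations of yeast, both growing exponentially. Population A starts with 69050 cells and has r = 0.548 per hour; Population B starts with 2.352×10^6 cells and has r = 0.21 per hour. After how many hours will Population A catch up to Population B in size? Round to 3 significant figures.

Set 69050·e^(0.548t) = 2.352×10^6·e^(0.21t).
e^((0.548 − 0.21)t) = 2.352×10^6/69050 → e^(0.338·t) = 34.062.
0.338·t = ln(34.062) = 3.5282, so t = 3.5282/0.338 = 10.438.

10.4 hours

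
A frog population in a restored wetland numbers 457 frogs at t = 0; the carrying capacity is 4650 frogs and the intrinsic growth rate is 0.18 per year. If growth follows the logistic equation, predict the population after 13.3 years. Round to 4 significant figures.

2531 frogs

A = (K − N₀)/N₀ = (4650 − 457)/457 = 9.1751.
N(t) = K/(1 + A·e^(−rt)) = 4650/(1 + 9.1751×e^(−0.18×13.3)).
e^(−2.394) = 0.091264; denominator = 1 + 9.1751×0.091264 = 1.8374.
N = 4650/1.8374 = 2530.82.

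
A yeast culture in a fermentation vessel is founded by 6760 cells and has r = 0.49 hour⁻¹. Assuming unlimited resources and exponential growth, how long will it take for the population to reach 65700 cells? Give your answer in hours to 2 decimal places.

Set N₀·e^(rt) = 65700: e^(0.49·t) = 65700/6760 = 9.7189.
0.49·t = ln(9.7189) = 2.2741, so t = 2.2741/0.49 = 4.641.

4.64 hours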